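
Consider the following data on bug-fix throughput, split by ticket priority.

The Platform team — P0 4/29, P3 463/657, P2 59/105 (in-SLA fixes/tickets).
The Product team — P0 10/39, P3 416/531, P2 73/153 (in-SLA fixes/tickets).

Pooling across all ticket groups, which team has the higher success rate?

the Product team

P0: the Platform team 4/29 = 13.8%, the Product team 10/39 = 25.6% → the Product team
P3: the Platform team 463/657 = 70.5%, the Product team 416/531 = 78.3% → the Product team
P2: the Platform team 59/105 = 56.2%, the Product team 73/153 = 47.7% → the Platform team
Overall: the Platform team 526/791 = 66.5%, the Product team 499/723 = 69.0% → the Product team
(Neither sweeps every ticket group, but the Product team has the higher pooled rate.)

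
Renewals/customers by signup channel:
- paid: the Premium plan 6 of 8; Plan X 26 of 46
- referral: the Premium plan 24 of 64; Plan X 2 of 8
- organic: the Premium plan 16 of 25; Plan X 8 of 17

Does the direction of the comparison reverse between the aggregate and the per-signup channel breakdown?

Yes

Paid: the Premium plan 6/8 = 75.0%, Plan X 26/46 = 56.5% → the Premium plan
Referral: the Premium plan 24/64 = 37.5%, Plan X 2/8 = 25.0% → the Premium plan
Organic: the Premium plan 16/25 = 64.0%, Plan X 8/17 = 47.1% → the Premium plan
Overall: the Premium plan 46/97 = 47.4%, Plan X 36/71 = 50.7% → Plan X
The Premium plan wins each signup group but Plan X wins overall — the comparison reverses. The Premium plan's customers skew toward referral, which has a lower base rate.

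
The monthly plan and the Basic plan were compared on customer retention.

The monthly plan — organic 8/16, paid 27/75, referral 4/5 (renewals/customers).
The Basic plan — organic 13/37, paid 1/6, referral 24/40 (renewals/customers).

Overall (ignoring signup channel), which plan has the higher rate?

the Basic plan

Organic: the monthly plan 8/16 = 50.0%, the Basic plan 13/37 = 35.1% → the monthly plan
Paid: the monthly plan 27/75 = 36.0%, the Basic plan 1/6 = 16.7% → the monthly plan
Referral: the monthly plan 4/5 = 80.0%, the Basic plan 24/40 = 60.0% → the monthly plan
Overall: the monthly plan 39/96 = 40.6%, the Basic plan 38/83 = 45.8% → the Basic plan
(The monthly plan wins every signup group but the Basic plan wins overall — the monthly plan's customers skew toward the low-rate paid group.)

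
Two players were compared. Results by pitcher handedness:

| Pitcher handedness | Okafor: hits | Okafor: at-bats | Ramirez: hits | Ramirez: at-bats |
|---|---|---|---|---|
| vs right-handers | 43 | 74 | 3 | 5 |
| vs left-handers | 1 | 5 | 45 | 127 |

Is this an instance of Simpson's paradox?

Yes

Vs right-handers: Okafor 43/74 = 58.1%, Ramirez 3/5 = 60.0% → Ramirez
Vs left-handers: Okafor 1/5 = 20.0%, Ramirez 45/127 = 35.4% → Ramirez
Overall: Okafor 44/79 = 55.7%, Ramirez 48/132 = 36.4% → Okafor
Ramirez wins each pitcher group but Okafor wins overall — the comparison reverses. Ramirez's at-bats skew toward vs left-handers, which has a lower base rate.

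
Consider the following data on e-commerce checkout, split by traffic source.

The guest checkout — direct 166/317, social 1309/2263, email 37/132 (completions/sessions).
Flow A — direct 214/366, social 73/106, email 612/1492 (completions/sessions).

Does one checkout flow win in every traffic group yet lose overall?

Direct: the guest checkout 166/317 = 52.4%, Flow A 214/366 = 58.5% → Flow A
Social: the guest checkout 1309/2263 = 57.8%, Flow A 73/106 = 68.9% → Flow A
Email: the guest checkout 37/132 = 28.0%, Flow A 612/1492 = 41.0% → Flow A
Overall: the guest checkout 1512/2712 = 55.8%, Flow A 899/1964 = 45.8% → the guest checkout
Flow A wins each traffic group but the guest checkout wins overall — the comparison reverses. Flow A's sessions skew toward email, which has a lower base rate.

Yes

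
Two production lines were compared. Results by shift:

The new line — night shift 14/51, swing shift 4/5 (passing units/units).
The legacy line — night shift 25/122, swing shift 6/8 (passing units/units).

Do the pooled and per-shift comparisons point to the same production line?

Yes

Night shift: the new line 14/51 = 27.5%, the legacy line 25/122 = 20.5% → the new line
Swing shift: the new line 4/5 = 80.0%, the legacy line 6/8 = 75.0% → the new line
Overall: the new line 18/56 = 32.1%, the legacy line 31/130 = 23.8% → the new line
The new line wins overall and in every shift group — no reversal.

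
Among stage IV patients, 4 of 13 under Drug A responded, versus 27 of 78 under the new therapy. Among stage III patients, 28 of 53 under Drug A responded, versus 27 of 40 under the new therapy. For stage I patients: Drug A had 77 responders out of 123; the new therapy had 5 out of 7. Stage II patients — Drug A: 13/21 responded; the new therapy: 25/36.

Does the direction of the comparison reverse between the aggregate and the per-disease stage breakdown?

Stage IV: Drug A 4/13 = 30.8%, the new therapy 27/78 = 34.6% → the new therapy
Stage III: Drug A 28/53 = 52.8%, the new therapy 27/40 = 67.5% → the new therapy
Stage I: Drug A 77/123 = 62.6%, the new therapy 5/7 = 71.4% → the new therapy
Stage II: Drug A 13/21 = 61.9%, the new therapy 25/36 = 69.4% → the new therapy
Overall: Drug A 122/210 = 58.1%, the new therapy 84/161 = 52.2% → Drug A
The new therapy wins each disease group but Drug A wins overall — the comparison reverses. The new therapy's patients skew toward stage IV, which has a lower base rate.

Yes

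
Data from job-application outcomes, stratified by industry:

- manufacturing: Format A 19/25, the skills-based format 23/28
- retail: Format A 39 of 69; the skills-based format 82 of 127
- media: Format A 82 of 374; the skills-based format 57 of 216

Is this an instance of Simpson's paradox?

Manufacturing: Format A 19/25 = 76.0%, the skills-based format 23/28 = 82.1% → the skills-based format
Retail: Format A 39/69 = 56.5%, the skills-based format 82/127 = 64.6% → the skills-based format
Media: Format A 82/374 = 21.9%, the skills-based format 57/216 = 26.4% → the skills-based format
Overall: Format A 140/468 = 29.9%, the skills-based format 162/371 = 43.7% → the skills-based format
The skills-based format wins overall and in every industry group — no reversal.

No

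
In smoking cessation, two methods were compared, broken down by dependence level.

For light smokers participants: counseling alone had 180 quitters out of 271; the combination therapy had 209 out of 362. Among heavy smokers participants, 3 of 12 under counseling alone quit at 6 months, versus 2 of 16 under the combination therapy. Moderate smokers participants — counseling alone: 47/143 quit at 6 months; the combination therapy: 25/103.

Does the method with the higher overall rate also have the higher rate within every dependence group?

Yes

Light smokers: counseling alone 180/271 = 66.4%, the combination therapy 209/362 = 57.7% → counseling alone
Heavy smokers: counseling alone 3/12 = 25.0%, the combination therapy 2/16 = 12.5% → counseling alone
Moderate smokers: counseling alone 47/143 = 32.9%, the combination therapy 25/103 = 24.3% → counseling alone
Overall: counseling alone 230/426 = 54.0%, the combination therapy 236/481 = 49.1% → counseling alone
Counseling alone wins overall and in every dependence group — no reversal.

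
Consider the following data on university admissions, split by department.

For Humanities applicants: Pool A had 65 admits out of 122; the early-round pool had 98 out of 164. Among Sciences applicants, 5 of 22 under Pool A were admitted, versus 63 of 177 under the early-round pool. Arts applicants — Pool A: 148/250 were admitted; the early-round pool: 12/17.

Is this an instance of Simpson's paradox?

Humanities: Pool A 65/122 = 53.3%, the early-round pool 98/164 = 59.8% → the early-round pool
Sciences: Pool A 5/22 = 22.7%, the early-round pool 63/177 = 35.6% → the early-round pool
Arts: Pool A 148/250 = 59.2%, the early-round pool 12/17 = 70.6% → the early-round pool
Overall: Pool A 218/394 = 55.3%, the early-round pool 173/358 = 48.3% → Pool A
The early-round pool wins each department group but Pool A wins overall — the comparison reverses. The early-round pool's applicants skew toward Sciences, which has a lower base rate.

Yes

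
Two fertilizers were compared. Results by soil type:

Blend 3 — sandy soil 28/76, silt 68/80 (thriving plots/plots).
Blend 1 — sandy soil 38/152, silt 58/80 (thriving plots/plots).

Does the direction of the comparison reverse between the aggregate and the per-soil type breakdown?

Sandy soil: Blend 3 28/76 = 36.8%, Blend 1 38/152 = 25.0% → Blend 3
Silt: Blend 3 68/80 = 85.0%, Blend 1 58/80 = 72.5% → Blend 3
Overall: Blend 3 96/156 = 61.5%, Blend 1 96/232 = 41.4% → Blend 3
Blend 3 wins overall and in every soil group — no reversal.

No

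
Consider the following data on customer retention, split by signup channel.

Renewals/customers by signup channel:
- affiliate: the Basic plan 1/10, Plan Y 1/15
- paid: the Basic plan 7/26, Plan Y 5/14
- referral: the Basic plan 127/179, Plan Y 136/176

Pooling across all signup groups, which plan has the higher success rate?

Plan Y

Affiliate: the Basic plan 1/10 = 10.0%, Plan Y 1/15 = 6.7% → the Basic plan
Paid: the Basic plan 7/26 = 26.9%, Plan Y 5/14 = 35.7% → Plan Y
Referral: the Basic plan 127/179 = 70.9%, Plan Y 136/176 = 77.3% → Plan Y
Overall: the Basic plan 135/215 = 62.8%, Plan Y 142/205 = 69.3% → Plan Y
(Neither sweeps every signup group, but Plan Y has the higher pooled rate.)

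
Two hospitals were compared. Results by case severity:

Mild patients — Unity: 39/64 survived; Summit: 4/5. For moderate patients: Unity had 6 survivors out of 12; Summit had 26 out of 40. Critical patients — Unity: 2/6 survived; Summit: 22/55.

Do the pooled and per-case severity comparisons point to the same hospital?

Mild: Unity 39/64 = 60.9%, Summit 4/5 = 80.0% → Summit
Moderate: Unity 6/12 = 50.0%, Summit 26/40 = 65.0% → Summit
Critical: Unity 2/6 = 33.3%, Summit 22/55 = 40.0% → Summit
Overall: Unity 47/82 = 57.3%, Summit 52/100 = 52.0% → Unity
Summit wins each case group but Unity wins overall — the comparison reverses. Summit's patients skew toward critical, which has a lower base rate.

No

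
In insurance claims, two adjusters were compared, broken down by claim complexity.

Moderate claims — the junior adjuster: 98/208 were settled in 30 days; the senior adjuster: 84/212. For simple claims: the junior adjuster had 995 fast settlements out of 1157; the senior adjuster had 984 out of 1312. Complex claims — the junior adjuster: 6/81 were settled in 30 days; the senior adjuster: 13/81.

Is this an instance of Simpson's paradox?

No

Moderate: the junior adjuster 98/208 = 47.1%, the senior adjuster 84/212 = 39.6% → the junior adjuster
Simple: the junior adjuster 995/1157 = 86.0%, the senior adjuster 984/1312 = 75.0% → the junior adjuster
Complex: the junior adjuster 6/81 = 7.4%, the senior adjuster 13/81 = 16.0% → the senior adjuster
Overall: the junior adjuster 1099/1446 = 76.0%, the senior adjuster 1081/1605 = 67.4% → the junior adjuster
Neither sweeps: the junior adjuster wins 2 of 3 groups, the senior adjuster wins 1. The junior adjuster wins overall but not every group — no Simpson reversal.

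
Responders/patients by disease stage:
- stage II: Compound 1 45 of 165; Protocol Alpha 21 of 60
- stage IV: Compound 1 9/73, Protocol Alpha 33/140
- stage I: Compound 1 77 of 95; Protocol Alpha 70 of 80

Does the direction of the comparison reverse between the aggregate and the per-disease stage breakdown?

No

Stage II: Compound 1 45/165 = 27.3%, Protocol Alpha 21/60 = 35.0% → Protocol Alpha
Stage IV: Compound 1 9/73 = 12.3%, Protocol Alpha 33/140 = 23.6% → Protocol Alpha
Stage I: Compound 1 77/95 = 81.1%, Protocol Alpha 70/80 = 87.5% → Protocol Alpha
Overall: Compound 1 131/333 = 39.3%, Protocol Alpha 124/280 = 44.3% → Protocol Alpha
Protocol Alpha wins overall and in every disease group — no reversal.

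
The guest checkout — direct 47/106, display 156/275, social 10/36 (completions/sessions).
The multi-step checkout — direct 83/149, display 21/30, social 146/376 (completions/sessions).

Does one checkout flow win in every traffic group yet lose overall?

Yes

Direct: the guest checkout 47/106 = 44.3%, the multi-step checkout 83/149 = 55.7% → the multi-step checkout
Display: the guest checkout 156/275 = 56.7%, the multi-step checkout 21/30 = 70.0% → the multi-step checkout
Social: the guest checkout 10/36 = 27.8%, the multi-step checkout 146/376 = 38.8% → the multi-step checkout
Overall: the guest checkout 213/417 = 51.1%, the multi-step checkout 250/555 = 45.0% → the guest checkout
The multi-step checkout wins each traffic group but the guest checkout wins overall — the comparison reverses. The multi-step checkout's sessions skew toward social, which has a lower base rate.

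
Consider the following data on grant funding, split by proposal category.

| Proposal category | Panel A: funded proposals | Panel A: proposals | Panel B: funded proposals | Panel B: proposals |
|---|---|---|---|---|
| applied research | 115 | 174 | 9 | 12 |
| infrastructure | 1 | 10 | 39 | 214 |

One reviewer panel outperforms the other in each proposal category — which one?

Applied research: Panel A 115/174 = 66.1%, Panel B 9/12 = 75.0% → Panel B
Infrastructure: Panel A 1/10 = 10.0%, Panel B 39/214 = 18.2% → Panel B
Panel B has the higher rate in both groups.

Panel B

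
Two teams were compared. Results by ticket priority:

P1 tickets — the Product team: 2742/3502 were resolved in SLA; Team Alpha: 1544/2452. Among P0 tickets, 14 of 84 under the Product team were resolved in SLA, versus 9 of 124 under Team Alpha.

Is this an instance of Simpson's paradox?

No

P1: the Product team 2742/3502 = 78.3%, Team Alpha 1544/2452 = 63.0% → the Product team
P0: the Product team 14/84 = 16.7%, Team Alpha 9/124 = 7.3% → the Product team
Overall: the Product team 2756/3586 = 76.9%, Team Alpha 1553/2576 = 60.3% → the Product team
The Product team wins overall and in every ticket group — no reversal.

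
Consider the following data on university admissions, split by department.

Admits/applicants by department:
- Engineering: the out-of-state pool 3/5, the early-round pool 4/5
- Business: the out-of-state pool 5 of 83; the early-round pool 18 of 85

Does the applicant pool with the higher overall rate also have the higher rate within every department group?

Engineering: the out-of-state pool 3/5 = 60.0%, the early-round pool 4/5 = 80.0% → the early-round pool
Business: the out-of-state pool 5/83 = 6.0%, the early-round pool 18/85 = 21.2% → the early-round pool
Overall: the out-of-state pool 8/88 = 9.1%, the early-round pool 22/90 = 24.4% → the early-round pool
The early-round pool wins overall and in every department group — no reversal.

Yes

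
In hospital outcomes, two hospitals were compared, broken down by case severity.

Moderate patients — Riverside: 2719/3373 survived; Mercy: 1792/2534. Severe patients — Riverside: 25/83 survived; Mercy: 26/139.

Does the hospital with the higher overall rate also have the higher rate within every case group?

Yes

Moderate: Riverside 2719/3373 = 80.6%, Mercy 1792/2534 = 70.7% → Riverside
Severe: Riverside 25/83 = 30.1%, Mercy 26/139 = 18.7% → Riverside
Overall: Riverside 2744/3456 = 79.4%, Mercy 1818/2673 = 68.0% → Riverside
Riverside wins overall and in every case group — no reversal.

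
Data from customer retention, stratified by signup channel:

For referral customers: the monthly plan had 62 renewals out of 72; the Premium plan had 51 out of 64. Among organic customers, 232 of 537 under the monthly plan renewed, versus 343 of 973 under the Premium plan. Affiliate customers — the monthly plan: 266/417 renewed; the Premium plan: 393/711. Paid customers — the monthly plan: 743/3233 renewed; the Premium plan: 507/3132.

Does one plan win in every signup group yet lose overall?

No

Referral: the monthly plan 62/72 = 86.1%, the Premium plan 51/64 = 79.7% → the monthly plan
Organic: the monthly plan 232/537 = 43.2%, the Premium plan 343/973 = 35.3% → the monthly plan
Affiliate: the monthly plan 266/417 = 63.8%, the Premium plan 393/711 = 55.3% → the monthly plan
Paid: the monthly plan 743/3233 = 23.0%, the Premium plan 507/3132 = 16.2% → the monthly plan
Overall: the monthly plan 1303/4259 = 30.6%, the Premium plan 1294/4880 = 26.5% → the monthly plan
The monthly plan wins overall and in every signup group — no reversal.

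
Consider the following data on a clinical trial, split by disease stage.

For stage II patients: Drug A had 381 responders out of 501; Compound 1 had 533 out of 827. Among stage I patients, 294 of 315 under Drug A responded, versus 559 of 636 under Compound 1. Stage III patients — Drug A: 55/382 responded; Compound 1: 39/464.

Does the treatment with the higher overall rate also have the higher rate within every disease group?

Yes

Stage II: Drug A 381/501 = 76.0%, Compound 1 533/827 = 64.4% → Drug A
Stage I: Drug A 294/315 = 93.3%, Compound 1 559/636 = 87.9% → Drug A
Stage III: Drug A 55/382 = 14.4%, Compound 1 39/464 = 8.4% → Drug A
Overall: Drug A 730/1198 = 60.9%, Compound 1 1131/1927 = 58.7% → Drug A
Drug A wins overall and in every disease group — no reversal.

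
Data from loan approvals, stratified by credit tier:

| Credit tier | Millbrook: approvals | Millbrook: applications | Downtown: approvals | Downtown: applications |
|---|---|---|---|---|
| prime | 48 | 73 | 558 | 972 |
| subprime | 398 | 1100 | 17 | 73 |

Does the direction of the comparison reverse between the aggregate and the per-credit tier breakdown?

Prime: Millbrook 48/73 = 65.8%, Downtown 558/972 = 57.4% → Millbrook
Subprime: Millbrook 398/1100 = 36.2%, Downtown 17/73 = 23.3% → Millbrook
Overall: Millbrook 446/1173 = 38.0%, Downtown 575/1045 = 55.0% → Downtown
Millbrook wins each credit group but Downtown wins overall — the comparison reverses. Millbrook's applications skew toward subprime, which has a lower base rate.

Yes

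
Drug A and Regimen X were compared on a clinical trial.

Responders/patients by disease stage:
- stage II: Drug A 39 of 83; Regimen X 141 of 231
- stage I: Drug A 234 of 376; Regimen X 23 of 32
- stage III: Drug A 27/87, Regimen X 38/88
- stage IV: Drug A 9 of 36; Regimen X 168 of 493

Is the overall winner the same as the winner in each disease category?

Stage II: Drug A 39/83 = 47.0%, Regimen X 141/231 = 61.0% → Regimen X
Stage I: Drug A 234/376 = 62.2%, Regimen X 23/32 = 71.9% → Regimen X
Stage III: Drug A 27/87 = 31.0%, Regimen X 38/88 = 43.2% → Regimen X
Stage IV: Drug A 9/36 = 25.0%, Regimen X 168/493 = 34.1% → Regimen X
Overall: Drug A 309/582 = 53.1%, Regimen X 370/844 = 43.8% → Drug A
Regimen X wins each disease group but Drug A wins overall — the comparison reverses. Regimen X's patients skew toward stage IV, which has a lower base rate.

No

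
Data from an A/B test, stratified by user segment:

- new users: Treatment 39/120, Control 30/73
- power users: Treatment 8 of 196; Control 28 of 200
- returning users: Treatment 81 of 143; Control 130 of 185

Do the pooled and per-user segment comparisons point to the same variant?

New users: Treatment 39/120 = 32.5%, Control 30/73 = 41.1% → Control
Power users: Treatment 8/196 = 4.1%, Control 28/200 = 14.0% → Control
Returning users: Treatment 81/143 = 56.6%, Control 130/185 = 70.3% → Control
Overall: Treatment 128/459 = 27.9%, Control 188/458 = 41.0% → Control
Control wins overall and in every user group — no reversal.

Yes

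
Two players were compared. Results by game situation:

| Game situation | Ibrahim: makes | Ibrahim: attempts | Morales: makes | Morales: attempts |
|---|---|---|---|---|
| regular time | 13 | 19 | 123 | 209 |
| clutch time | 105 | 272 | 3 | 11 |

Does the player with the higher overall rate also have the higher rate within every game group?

Regular time: Ibrahim 13/19 = 68.4%, Morales 123/209 = 58.9% → Ibrahim
Clutch time: Ibrahim 105/272 = 38.6%, Morales 3/11 = 27.3% → Ibrahim
Overall: Ibrahim 118/291 = 40.5%, Morales 126/220 = 57.3% → Morales
Ibrahim wins each game group but Morales wins overall — the comparison reverses. Ibrahim's attempts skew toward clutch time, which has a lower base rate.

No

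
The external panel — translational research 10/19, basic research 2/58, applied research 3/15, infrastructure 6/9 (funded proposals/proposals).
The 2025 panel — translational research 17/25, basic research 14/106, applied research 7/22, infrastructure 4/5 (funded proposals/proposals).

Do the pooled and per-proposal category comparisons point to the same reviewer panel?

Translational research: the external panel 10/19 = 52.6%, the 2025 panel 17/25 = 68.0% → the 2025 panel
Basic research: the external panel 2/58 = 3.4%, the 2025 panel 14/106 = 13.2% → the 2025 panel
Applied research: the external panel 3/15 = 20.0%, the 2025 panel 7/22 = 31.8% → the 2025 panel
Infrastructure: the external panel 6/9 = 66.7%, the 2025 panel 4/5 = 80.0% → the 2025 panel
Overall: the external panel 21/101 = 20.8%, the 2025 panel 42/158 = 26.6% → the 2025 panel
The 2025 panel wins overall and in every proposal group — no reversal.

Yes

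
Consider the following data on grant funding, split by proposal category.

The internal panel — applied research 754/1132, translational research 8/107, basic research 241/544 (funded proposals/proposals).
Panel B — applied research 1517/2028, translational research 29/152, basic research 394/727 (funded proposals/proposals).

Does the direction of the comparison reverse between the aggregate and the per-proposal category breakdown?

No

Applied research: the internal panel 754/1132 = 66.6%, Panel B 1517/2028 = 74.8% → Panel B
Translational research: the internal panel 8/107 = 7.5%, Panel B 29/152 = 19.1% → Panel B
Basic research: the internal panel 241/544 = 44.3%, Panel B 394/727 = 54.2% → Panel B
Overall: the internal panel 1003/1783 = 56.3%, Panel B 1940/2907 = 66.7% → Panel B
Panel B wins overall and in every proposal group — no reversal.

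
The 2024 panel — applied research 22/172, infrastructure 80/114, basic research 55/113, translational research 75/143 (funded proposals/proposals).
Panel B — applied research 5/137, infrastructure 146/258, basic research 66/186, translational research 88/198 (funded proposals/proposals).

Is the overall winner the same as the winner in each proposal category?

Applied research: the 2024 panel 22/172 = 12.8%, Panel B 5/137 = 3.6% → the 2024 panel
Infrastructure: the 2024 panel 80/114 = 70.2%, Panel B 146/258 = 56.6% → the 2024 panel
Basic research: the 2024 panel 55/113 = 48.7%, Panel B 66/186 = 35.5% → the 2024 panel
Translational research: the 2024 panel 75/143 = 52.4%, Panel B 88/198 = 44.4% → the 2024 panel
Overall: the 2024 panel 232/542 = 42.8%, Panel B 305/779 = 39.2% → the 2024 panel
The 2024 panel wins overall and in every proposal group — no reversal.

Yes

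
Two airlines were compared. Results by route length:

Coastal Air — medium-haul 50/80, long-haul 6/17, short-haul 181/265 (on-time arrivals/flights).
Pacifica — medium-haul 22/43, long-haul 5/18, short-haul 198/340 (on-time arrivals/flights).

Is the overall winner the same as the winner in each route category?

Medium-haul: Coastal Air 50/80 = 62.5%, Pacifica 22/43 = 51.2% → Coastal Air
Long-haul: Coastal Air 6/17 = 35.3%, Pacifica 5/18 = 27.8% → Coastal Air
Short-haul: Coastal Air 181/265 = 68.3%, Pacifica 198/340 = 58.2% → Coastal Air
Overall: Coastal Air 237/362 = 65.5%, Pacifica 225/401 = 56.1% → Coastal Air
Coastal Air wins overall and in every route group — no reversal.

Yes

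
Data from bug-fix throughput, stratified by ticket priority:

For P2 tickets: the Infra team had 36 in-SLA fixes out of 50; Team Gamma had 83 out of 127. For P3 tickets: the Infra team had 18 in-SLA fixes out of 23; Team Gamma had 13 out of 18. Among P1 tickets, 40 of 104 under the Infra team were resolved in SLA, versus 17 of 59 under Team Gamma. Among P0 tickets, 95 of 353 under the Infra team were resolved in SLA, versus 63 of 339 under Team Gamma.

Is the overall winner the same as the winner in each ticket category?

Yes

P2: the Infra team 36/50 = 72.0%, Team Gamma 83/127 = 65.4% → the Infra team
P3: the Infra team 18/23 = 78.3%, Team Gamma 13/18 = 72.2% → the Infra team
P1: the Infra team 40/104 = 38.5%, Team Gamma 17/59 = 28.8% → the Infra team
P0: the Infra team 95/353 = 26.9%, Team Gamma 63/339 = 18.6% → the Infra team
Overall: the Infra team 189/530 = 35.7%, Team Gamma 176/543 = 32.4% → the Infra team
The Infra team wins overall and in every ticket group — no reversal.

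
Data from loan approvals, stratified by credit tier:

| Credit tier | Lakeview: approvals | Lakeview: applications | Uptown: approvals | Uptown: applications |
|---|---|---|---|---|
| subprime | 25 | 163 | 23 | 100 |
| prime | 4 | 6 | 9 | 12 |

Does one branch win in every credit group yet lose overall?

No

Subprime: Lakeview 25/163 = 15.3%, Uptown 23/100 = 23.0% → Uptown
Prime: Lakeview 4/6 = 66.7%, Uptown 9/12 = 75.0% → Uptown
Overall: Lakeview 29/169 = 17.2%, Uptown 32/112 = 28.6% → Uptown
Uptown wins overall and in every credit group — no reversal.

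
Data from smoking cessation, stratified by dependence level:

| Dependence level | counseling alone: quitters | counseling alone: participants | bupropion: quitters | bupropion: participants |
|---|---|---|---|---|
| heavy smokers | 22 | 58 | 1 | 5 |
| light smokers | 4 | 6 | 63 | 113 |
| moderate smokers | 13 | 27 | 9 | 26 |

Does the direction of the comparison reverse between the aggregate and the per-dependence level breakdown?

Heavy smokers: counseling alone 22/58 = 37.9%, bupropion 1/5 = 20.0% → counseling alone
Light smokers: counseling alone 4/6 = 66.7%, bupropion 63/113 = 55.8% → counseling alone
Moderate smokers: counseling alone 13/27 = 48.1%, bupropion 9/26 = 34.6% → counseling alone
Overall: counseling alone 39/91 = 42.9%, bupropion 73/144 = 50.7% → bupropion
Counseling alone wins each dependence group but bupropion wins overall — the comparison reverses. Counseling alone's participants skew toward heavy smokers, which has a lower base rate.

Yes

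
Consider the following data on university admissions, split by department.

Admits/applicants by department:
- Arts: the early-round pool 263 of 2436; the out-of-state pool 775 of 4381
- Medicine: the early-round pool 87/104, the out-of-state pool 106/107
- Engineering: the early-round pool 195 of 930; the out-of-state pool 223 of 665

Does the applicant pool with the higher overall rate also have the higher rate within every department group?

Yes

Arts: the early-round pool 263/2436 = 10.8%, the out-of-state pool 775/4381 = 17.7% → the out-of-state pool
Medicine: the early-round pool 87/104 = 83.7%, the out-of-state pool 106/107 = 99.1% → the out-of-state pool
Engineering: the early-round pool 195/930 = 21.0%, the out-of-state pool 223/665 = 33.5% → the out-of-state pool
Overall: the early-round pool 545/3470 = 15.7%, the out-of-state pool 1104/5153 = 21.4% → the out-of-state pool
The out-of-state pool wins overall and in every department group — no reversal.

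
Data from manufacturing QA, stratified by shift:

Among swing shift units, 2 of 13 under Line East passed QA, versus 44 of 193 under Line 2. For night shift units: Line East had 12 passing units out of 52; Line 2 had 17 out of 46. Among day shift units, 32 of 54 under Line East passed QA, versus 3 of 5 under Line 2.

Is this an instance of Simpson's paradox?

Yes

Swing shift: Line East 2/13 = 15.4%, Line 2 44/193 = 22.8% → Line 2
Night shift: Line East 12/52 = 23.1%, Line 2 17/46 = 37.0% → Line 2
Day shift: Line East 32/54 = 59.3%, Line 2 3/5 = 60.0% → Line 2
Overall: Line East 46/119 = 38.7%, Line 2 64/244 = 26.2% → Line East
Line 2 wins each shift group but Line East wins overall — the comparison reverses. Line 2's units skew toward swing shift, which has a lower base rate.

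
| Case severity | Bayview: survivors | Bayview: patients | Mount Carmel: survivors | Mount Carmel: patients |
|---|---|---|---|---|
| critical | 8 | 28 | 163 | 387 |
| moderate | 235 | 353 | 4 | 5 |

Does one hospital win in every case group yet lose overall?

Critical: Bayview 8/28 = 28.6%, Mount Carmel 163/387 = 42.1% → Mount Carmel
Moderate: Bayview 235/353 = 66.6%, Mount Carmel 4/5 = 80.0% → Mount Carmel
Overall: Bayview 243/381 = 63.8%, Mount Carmel 167/392 = 42.6% → Bayview
Mount Carmel wins each case group but Bayview wins overall — the comparison reverses. Mount Carmel's patients skew toward critical, which has a lower base rate.

Yes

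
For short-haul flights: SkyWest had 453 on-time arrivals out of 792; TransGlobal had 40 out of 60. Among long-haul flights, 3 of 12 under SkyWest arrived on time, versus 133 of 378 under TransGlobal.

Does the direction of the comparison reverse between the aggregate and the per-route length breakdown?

Short-haul: SkyWest 453/792 = 57.2%, TransGlobal 40/60 = 66.7% → TransGlobal
Long-haul: SkyWest 3/12 = 25.0%, TransGlobal 133/378 = 35.2% → TransGlobal
Overall: SkyWest 456/804 = 56.7%, TransGlobal 173/438 = 39.5% → SkyWest
TransGlobal wins each route group but SkyWest wins overall — the comparison reverses. TransGlobal's flights skew toward long-haul, which has a lower base rate.

Yes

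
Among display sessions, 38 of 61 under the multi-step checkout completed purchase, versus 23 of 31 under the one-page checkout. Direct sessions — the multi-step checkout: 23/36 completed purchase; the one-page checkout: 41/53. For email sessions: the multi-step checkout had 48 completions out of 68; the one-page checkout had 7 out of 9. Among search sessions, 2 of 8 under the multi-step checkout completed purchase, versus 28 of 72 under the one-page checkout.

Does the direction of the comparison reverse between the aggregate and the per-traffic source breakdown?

Yes

Display: the multi-step checkout 38/61 = 62.3%, the one-page checkout 23/31 = 74.2% → the one-page checkout
Direct: the multi-step checkout 23/36 = 63.9%, the one-page checkout 41/53 = 77.4% → the one-page checkout
Email: the multi-step checkout 48/68 = 70.6%, the one-page checkout 7/9 = 77.8% → the one-page checkout
Search: the multi-step checkout 2/8 = 25.0%, the one-page checkout 28/72 = 38.9% → the one-page checkout
Overall: the multi-step checkout 111/173 = 64.2%, the one-page checkout 99/165 = 60.0% → the multi-step checkout
The one-page checkout wins each traffic group but the multi-step checkout wins overall — the comparison reverses. The one-page checkout's sessions skew toward search, which has a lower base rate.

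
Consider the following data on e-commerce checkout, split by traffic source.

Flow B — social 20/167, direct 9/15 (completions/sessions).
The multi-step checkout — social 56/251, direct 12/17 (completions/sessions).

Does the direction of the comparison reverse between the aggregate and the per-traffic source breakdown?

No

Social: Flow B 20/167 = 12.0%, the multi-step checkout 56/251 = 22.3% → the multi-step checkout
Direct: Flow B 9/15 = 60.0%, the multi-step checkout 12/17 = 70.6% → the multi-step checkout
Overall: Flow B 29/182 = 15.9%, the multi-step checkout 68/268 = 25.4% → the multi-step checkout
The multi-step checkout wins overall and in every traffic group — no reversal.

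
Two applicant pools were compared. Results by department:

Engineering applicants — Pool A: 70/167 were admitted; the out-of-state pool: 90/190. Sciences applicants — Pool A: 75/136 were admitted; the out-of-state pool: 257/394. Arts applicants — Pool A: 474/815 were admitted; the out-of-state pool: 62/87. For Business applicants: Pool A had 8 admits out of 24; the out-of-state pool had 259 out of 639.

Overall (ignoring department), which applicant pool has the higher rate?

Pool A

Engineering: Pool A 70/167 = 41.9%, the out-of-state pool 90/190 = 47.4% → the out-of-state pool
Sciences: Pool A 75/136 = 55.1%, the out-of-state pool 257/394 = 65.2% → the out-of-state pool
Arts: Pool A 474/815 = 58.2%, the out-of-state pool 62/87 = 71.3% → the out-of-state pool
Business: Pool A 8/24 = 33.3%, the out-of-state pool 259/639 = 40.5% → the out-of-state pool
Overall: Pool A 627/1142 = 54.9%, the out-of-state pool 668/1310 = 51.0% → Pool A
(The out-of-state pool wins every department group but Pool A wins overall — the out-of-state pool's applicants skew toward the low-rate Business group.)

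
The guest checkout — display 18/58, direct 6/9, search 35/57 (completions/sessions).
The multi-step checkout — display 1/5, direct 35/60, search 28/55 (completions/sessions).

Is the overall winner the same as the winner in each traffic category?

Display: the guest checkout 18/58 = 31.0%, the multi-step checkout 1/5 = 20.0% → the guest checkout
Direct: the guest checkout 6/9 = 66.7%, the multi-step checkout 35/60 = 58.3% → the guest checkout
Search: the guest checkout 35/57 = 61.4%, the multi-step checkout 28/55 = 50.9% → the guest checkout
Overall: the guest checkout 59/124 = 47.6%, the multi-step checkout 64/120 = 53.3% → the multi-step checkout
The guest checkout wins each traffic group but the multi-step checkout wins overall — the comparison reverses. The guest checkout's sessions skew toward display, which has a lower base rate.

No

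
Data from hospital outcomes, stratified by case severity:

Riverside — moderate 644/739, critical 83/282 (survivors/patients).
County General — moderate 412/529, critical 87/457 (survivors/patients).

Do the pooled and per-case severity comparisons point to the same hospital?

Moderate: Riverside 644/739 = 87.1%, County General 412/529 = 77.9% → Riverside
Critical: Riverside 83/282 = 29.4%, County General 87/457 = 19.0% → Riverside
Overall: Riverside 727/1021 = 71.2%, County General 499/986 = 50.6% → Riverside
Riverside wins overall and in every case group — no reversal.

Yes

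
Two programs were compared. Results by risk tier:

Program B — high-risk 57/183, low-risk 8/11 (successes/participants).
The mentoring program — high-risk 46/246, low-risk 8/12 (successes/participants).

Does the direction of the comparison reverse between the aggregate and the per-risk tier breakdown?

High-risk: Program B 57/183 = 31.1%, the mentoring program 46/246 = 18.7% → Program B
Low-risk: Program B 8/11 = 72.7%, the mentoring program 8/12 = 66.7% → Program B
Overall: Program B 65/194 = 33.5%, the mentoring program 54/258 = 20.9% → Program B
Program B wins overall and in every risk group — no reversal.

No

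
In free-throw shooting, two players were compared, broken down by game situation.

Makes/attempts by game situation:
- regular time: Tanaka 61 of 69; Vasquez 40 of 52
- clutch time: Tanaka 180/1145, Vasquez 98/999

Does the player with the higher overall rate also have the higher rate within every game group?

Regular time: Tanaka 61/69 = 88.4%, Vasquez 40/52 = 76.9% → Tanaka
Clutch time: Tanaka 180/1145 = 15.7%, Vasquez 98/999 = 9.8% → Tanaka
Overall: Tanaka 241/1214 = 19.9%, Vasquez 138/1051 = 13.1% → Tanaka
Tanaka wins overall and in every game group — no reversal.

Yes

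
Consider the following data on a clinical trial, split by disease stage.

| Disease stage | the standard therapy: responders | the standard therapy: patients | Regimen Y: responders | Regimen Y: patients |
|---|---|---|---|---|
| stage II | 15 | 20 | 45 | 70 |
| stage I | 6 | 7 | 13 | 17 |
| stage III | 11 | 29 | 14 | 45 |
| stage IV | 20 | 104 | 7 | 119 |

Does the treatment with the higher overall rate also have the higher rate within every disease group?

Stage II: the standard therapy 15/20 = 75.0%, Regimen Y 45/70 = 64.3% → the standard therapy
Stage I: the standard therapy 6/7 = 85.7%, Regimen Y 13/17 = 76.5% → the standard therapy
Stage III: the standard therapy 11/29 = 37.9%, Regimen Y 14/45 = 31.1% → the standard therapy
Stage IV: the standard therapy 20/104 = 19.2%, Regimen Y 7/119 = 5.9% → the standard therapy
Overall: the standard therapy 52/160 = 32.5%, Regimen Y 79/251 = 31.5% → the standard therapy
The standard therapy wins overall and in every disease group — no reversal.

Yes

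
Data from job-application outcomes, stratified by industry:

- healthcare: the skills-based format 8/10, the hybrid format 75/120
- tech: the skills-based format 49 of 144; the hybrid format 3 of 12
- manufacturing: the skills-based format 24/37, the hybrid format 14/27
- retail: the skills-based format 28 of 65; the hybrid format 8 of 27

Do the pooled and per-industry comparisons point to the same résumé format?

No

Healthcare: the skills-based format 8/10 = 80.0%, the hybrid format 75/120 = 62.5% → the skills-based format
Tech: the skills-based format 49/144 = 34.0%, the hybrid format 3/12 = 25.0% → the skills-based format
Manufacturing: the skills-based format 24/37 = 64.9%, the hybrid format 14/27 = 51.9% → the skills-based format
Retail: the skills-based format 28/65 = 43.1%, the hybrid format 8/27 = 29.6% → the skills-based format
Overall: the skills-based format 109/256 = 42.6%, the hybrid format 100/186 = 53.8% → the hybrid format
The skills-based format wins each industry group but the hybrid format wins overall — the comparison reverses. The skills-based format's applications skew toward tech, which has a lower base rate.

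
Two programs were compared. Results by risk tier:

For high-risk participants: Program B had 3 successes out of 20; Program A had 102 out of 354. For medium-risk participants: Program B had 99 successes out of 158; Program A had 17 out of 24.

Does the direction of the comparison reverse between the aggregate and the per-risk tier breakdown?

High-risk: Program B 3/20 = 15.0%, Program A 102/354 = 28.8% → Program A
Medium-risk: Program B 99/158 = 62.7%, Program A 17/24 = 70.8% → Program A
Overall: Program B 102/178 = 57.3%, Program A 119/378 = 31.5% → Program B
Program A wins each risk group but Program B wins overall — the comparison reverses. Program A's participants skew toward high-risk, which has a lower base rate.

Yes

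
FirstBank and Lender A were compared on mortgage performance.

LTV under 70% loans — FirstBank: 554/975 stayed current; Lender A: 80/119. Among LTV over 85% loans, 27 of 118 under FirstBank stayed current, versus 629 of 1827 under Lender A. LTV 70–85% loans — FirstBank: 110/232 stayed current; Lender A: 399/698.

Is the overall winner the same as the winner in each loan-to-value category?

LTV under 70%: FirstBank 554/975 = 56.8%, Lender A 80/119 = 67.2% → Lender A
LTV over 85%: FirstBank 27/118 = 22.9%, Lender A 629/1827 = 34.4% → Lender A
LTV 70–85%: FirstBank 110/232 = 47.4%, Lender A 399/698 = 57.2% → Lender A
Overall: FirstBank 691/1325 = 52.2%, Lender A 1108/2644 = 41.9% → FirstBank
Lender A wins each loan-to-value group but FirstBank wins overall — the comparison reverses. Lender A's loans skew toward LTV over 85%, which has a lower base rate.

No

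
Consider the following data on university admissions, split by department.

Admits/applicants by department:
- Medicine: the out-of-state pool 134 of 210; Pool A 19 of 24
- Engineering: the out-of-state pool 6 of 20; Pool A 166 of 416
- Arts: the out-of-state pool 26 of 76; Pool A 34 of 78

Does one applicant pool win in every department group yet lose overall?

Medicine: the out-of-state pool 134/210 = 63.8%, Pool A 19/24 = 79.2% → Pool A
Engineering: the out-of-state pool 6/20 = 30.0%, Pool A 166/416 = 39.9% → Pool A
Arts: the out-of-state pool 26/76 = 34.2%, Pool A 34/78 = 43.6% → Pool A
Overall: the out-of-state pool 166/306 = 54.2%, Pool A 219/518 = 42.3% → the out-of-state pool
Pool A wins each department group but the out-of-state pool wins overall — the comparison reverses. Pool A's applicants skew toward Engineering, which has a lower base rate.

Yes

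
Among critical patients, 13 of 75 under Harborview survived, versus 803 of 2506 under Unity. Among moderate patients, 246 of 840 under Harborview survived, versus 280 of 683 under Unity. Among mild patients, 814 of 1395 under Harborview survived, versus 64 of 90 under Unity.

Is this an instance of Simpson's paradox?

Critical: Harborview 13/75 = 17.3%, Unity 803/2506 = 32.0% → Unity
Moderate: Harborview 246/840 = 29.3%, Unity 280/683 = 41.0% → Unity
Mild: Harborview 814/1395 = 58.4%, Unity 64/90 = 71.1% → Unity
Overall: Harborview 1073/2310 = 46.5%, Unity 1147/3279 = 35.0% → Harborview
Unity wins each case group but Harborview wins overall — the comparison reverses. Unity's patients skew toward critical, which has a lower base rate.

Yes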